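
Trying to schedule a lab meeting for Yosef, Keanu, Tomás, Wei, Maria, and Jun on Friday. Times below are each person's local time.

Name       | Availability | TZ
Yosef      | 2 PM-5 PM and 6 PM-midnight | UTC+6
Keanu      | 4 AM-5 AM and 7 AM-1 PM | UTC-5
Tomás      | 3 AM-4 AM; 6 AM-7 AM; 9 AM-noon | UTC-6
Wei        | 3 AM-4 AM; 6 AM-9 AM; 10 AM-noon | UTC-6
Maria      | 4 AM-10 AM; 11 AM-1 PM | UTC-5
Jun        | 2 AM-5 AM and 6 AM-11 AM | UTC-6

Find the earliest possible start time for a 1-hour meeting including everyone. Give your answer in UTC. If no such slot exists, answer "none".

Yosef in UTC: 08:00-11:00, 12:00-18:00 (subtract 6h to convert from UTC+6).
Keanu in UTC: 09:00-10:00, 12:00-18:00 (add 5h to convert from UTC-5).
Tomás in UTC: 09:00-10:00, 12:00-13:00, 15:00-18:00 (add 6h to convert from UTC-6).
Wei in UTC: 09:00-10:00, 12:00-15:00, 16:00-18:00 (add 6h to convert from UTC-6).
Maria in UTC: 09:00-15:00, 16:00-18:00 (add 5h to convert from UTC-5).
Jun in UTC: 08:00-11:00, 12:00-17:00 (add 6h to convert from UTC-6).
Yosef ∩ Keanu: 09:00-10:00, 12:00-18:00.
Yosef ∩ Keanu ∩ Tomás: 09:00-10:00, 12:00-13:00, 15:00-18:00.
Yosef ∩ Keanu ∩ Tomás ∩ Wei: 09:00-10:00, 12:00-13:00, 16:00-18:00.
Yosef ∩ Keanu ∩ Tomás ∩ Wei ∩ Maria: 09:00-10:00, 12:00-13:00, 16:00-18:00.
Yosef ∩ Keanu ∩ Tomás ∩ Wei ∩ Maria ∩ Jun: 09:00-10:00, 12:00-13:00, 16:00-17:00.
The first common window of at least 60 minutes is 09:00-10:00, so the earliest start is 09:00.

09:00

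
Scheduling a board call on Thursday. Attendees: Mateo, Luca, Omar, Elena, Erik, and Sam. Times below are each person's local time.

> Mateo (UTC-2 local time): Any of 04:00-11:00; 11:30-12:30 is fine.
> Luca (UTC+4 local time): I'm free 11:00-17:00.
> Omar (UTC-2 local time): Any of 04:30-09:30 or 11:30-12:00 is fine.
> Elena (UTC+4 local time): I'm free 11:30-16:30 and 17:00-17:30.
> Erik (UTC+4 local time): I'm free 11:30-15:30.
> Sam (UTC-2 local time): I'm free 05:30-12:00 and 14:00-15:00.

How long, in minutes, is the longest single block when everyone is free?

240

Mateo in UTC: 06:00-13:00, 13:30-14:30 (add 2h to convert from UTC-2).
Luca in UTC: 07:00-13:00 (subtract 4h to convert from UTC+4).
Omar in UTC: 06:30-11:30, 13:30-14:00 (add 2h to convert from UTC-2).
Elena in UTC: 07:30-12:30, 13:00-13:30 (subtract 4h to convert from UTC+4).
Erik in UTC: 07:30-11:30 (subtract 4h to convert from UTC+4).
Sam in UTC: 07:30-14:00, 16:00-17:00 (add 2h to convert from UTC-2).
Mateo ∩ Luca: 07:00-13:00.
Mateo ∩ Luca ∩ Omar: 07:00-11:30.
Mateo ∩ Luca ∩ Omar ∩ Elena: 07:30-11:30.
Mateo ∩ Luca ∩ Omar ∩ Elena ∩ Erik: 07:30-11:30.
Mateo ∩ Luca ∩ Omar ∩ Elena ∩ Erik ∩ Sam: 07:30-11:30.
The longest is 07:30-11:30 at 240 minutes.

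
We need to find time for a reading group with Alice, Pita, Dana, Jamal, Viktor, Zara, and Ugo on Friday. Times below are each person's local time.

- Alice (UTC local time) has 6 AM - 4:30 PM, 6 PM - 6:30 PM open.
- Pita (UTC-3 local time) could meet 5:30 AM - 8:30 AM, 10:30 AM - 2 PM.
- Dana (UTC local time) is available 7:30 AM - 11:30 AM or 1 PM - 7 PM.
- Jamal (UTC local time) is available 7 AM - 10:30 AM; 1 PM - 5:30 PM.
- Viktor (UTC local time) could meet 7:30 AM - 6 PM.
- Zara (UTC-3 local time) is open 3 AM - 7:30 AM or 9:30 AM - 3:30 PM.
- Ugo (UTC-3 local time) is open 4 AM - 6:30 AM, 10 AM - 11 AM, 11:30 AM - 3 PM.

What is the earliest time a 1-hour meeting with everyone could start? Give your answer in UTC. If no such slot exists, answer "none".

08:30

Alice in UTC: 06:00-16:30, 18:00-18:30.
Pita in UTC: 08:30-11:30, 13:30-17:00 (add 3h to convert from UTC-3).
Dana in UTC: 07:30-11:30, 13:00-19:00.
Jamal in UTC: 07:00-10:30, 13:00-17:30.
Viktor in UTC: 07:30-18:00.
Zara in UTC: 06:00-10:30, 12:30-18:30 (add 3h to convert from UTC-3).
Ugo in UTC: 07:00-09:30, 13:00-14:00, 14:30-18:00 (add 3h to convert from UTC-3).
Alice ∩ Pita: 08:30-11:30, 13:30-16:30.
Alice ∩ Pita ∩ Dana: 08:30-11:30, 13:30-16:30.
Alice ∩ Pita ∩ Dana ∩ Jamal: 08:30-10:30, 13:30-16:30.
Alice ∩ Pita ∩ Dana ∩ Jamal ∩ Viktor: 08:30-10:30, 13:30-16:30.
Alice ∩ Pita ∩ Dana ∩ Jamal ∩ Viktor ∩ Zara: 08:30-10:30, 13:30-16:30.
Alice ∩ Pita ∩ Dana ∩ Jamal ∩ Viktor ∩ Zara ∩ Ugo: 08:30-09:30, 13:30-14:00, 14:30-16:30.
The first common window of at least 60 minutes is 08:30-09:30, so the earliest start is 08:30.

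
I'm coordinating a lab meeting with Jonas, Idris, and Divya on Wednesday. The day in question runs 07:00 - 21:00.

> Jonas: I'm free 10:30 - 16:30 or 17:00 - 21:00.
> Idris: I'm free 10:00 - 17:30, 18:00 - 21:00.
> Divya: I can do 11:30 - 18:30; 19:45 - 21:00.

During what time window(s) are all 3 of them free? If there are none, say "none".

11:30-16:30, 17:00-17:30, 18:00-18:30, 19:45-21:00

Jonas ∩ Idris: 10:30-16:30, 17:00-17:30, 18:00-21:00.
Jonas ∩ Idris ∩ Divya: 11:30-16:30, 17:00-17:30, 18:00-18:30, 19:45-21:00.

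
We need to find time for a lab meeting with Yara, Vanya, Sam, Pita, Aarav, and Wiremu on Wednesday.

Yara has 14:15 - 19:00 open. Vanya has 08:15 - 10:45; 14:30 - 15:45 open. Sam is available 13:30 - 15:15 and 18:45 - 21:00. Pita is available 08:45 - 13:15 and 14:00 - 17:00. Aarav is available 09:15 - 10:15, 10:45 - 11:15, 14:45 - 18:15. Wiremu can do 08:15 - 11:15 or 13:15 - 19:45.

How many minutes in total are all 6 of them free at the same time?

Yara ∩ Vanya: 14:30-15:45.
Yara ∩ Vanya ∩ Sam: 14:30-15:15.
Yara ∩ Vanya ∩ Sam ∩ Pita: 14:30-15:15.
Yara ∩ Vanya ∩ Sam ∩ Pita ∩ Aarav: 14:45-15:15.
Yara ∩ Vanya ∩ Sam ∩ Pita ∩ Aarav ∩ Wiremu: 14:45-15:15.
That's a single block of 30 minutes.

30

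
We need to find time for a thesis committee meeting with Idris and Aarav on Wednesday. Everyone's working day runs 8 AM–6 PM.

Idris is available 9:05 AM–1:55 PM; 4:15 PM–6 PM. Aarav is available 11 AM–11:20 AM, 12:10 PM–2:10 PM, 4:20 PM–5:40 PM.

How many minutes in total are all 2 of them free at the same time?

205

Idris ∩ Aarav: 11:00-11:20, 12:10-13:55, 16:20-17:40.
Summing the common windows: 20 + 105 + 80 = 205 minutes.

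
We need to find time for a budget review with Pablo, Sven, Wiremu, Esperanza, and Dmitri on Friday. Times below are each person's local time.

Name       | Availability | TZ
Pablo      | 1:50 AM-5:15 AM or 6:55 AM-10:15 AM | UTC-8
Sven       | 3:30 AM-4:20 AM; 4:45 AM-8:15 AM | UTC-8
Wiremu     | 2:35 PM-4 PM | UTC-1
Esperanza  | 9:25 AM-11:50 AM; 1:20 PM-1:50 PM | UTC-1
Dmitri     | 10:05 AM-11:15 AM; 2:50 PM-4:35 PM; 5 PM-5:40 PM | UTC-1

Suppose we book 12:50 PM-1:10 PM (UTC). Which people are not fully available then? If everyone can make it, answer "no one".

Dmitri, Esperanza, Wiremu

Pablo in UTC: 09:50-13:15, 14:55-18:15 (add 8h to convert from UTC-8).
Sven in UTC: 11:30-12:20, 12:45-16:15 (add 8h to convert from UTC-8).
Wiremu in UTC: 15:35-17:00 (add 1h to convert from UTC-1).
Esperanza in UTC: 10:25-12:50, 14:20-14:50 (add 1h to convert from UTC-1).
Dmitri in UTC: 11:05-12:15, 15:50-17:35, 18:00-18:40 (add 1h to convert from UTC-1).
Pablo: free for 12:50-13:10. Sven: free for 12:50-13:10. Wiremu: not fully free for 12:50-13:10. Esperanza: not fully free for 12:50-13:10. Dmitri: not fully free for 12:50-13:10.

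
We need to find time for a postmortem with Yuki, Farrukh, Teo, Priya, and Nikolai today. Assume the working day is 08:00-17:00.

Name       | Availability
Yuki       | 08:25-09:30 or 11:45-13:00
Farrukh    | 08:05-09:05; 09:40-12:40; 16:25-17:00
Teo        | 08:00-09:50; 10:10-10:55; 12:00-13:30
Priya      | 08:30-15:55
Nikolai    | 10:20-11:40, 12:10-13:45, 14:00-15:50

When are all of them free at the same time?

Yuki ∩ Farrukh: 08:25-09:05, 11:45-12:40.
Yuki ∩ Farrukh ∩ Teo: 08:25-09:05, 12:00-12:40.
Yuki ∩ Farrukh ∩ Teo ∩ Priya: 08:30-09:05, 12:00-12:40.
Yuki ∩ Farrukh ∩ Teo ∩ Priya ∩ Nikolai: 12:10-12:40.

12:10-12:40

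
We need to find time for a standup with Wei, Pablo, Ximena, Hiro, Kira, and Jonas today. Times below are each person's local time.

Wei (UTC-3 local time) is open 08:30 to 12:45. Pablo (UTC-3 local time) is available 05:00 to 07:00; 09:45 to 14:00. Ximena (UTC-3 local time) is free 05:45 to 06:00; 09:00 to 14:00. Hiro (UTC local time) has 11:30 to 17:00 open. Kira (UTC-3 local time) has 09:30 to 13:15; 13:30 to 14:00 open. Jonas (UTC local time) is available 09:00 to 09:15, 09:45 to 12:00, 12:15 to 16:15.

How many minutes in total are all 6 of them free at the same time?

180

Wei in UTC: 11:30-15:45 (add 3h to convert from UTC-3).
Pablo in UTC: 08:00-10:00, 12:45-17:00 (add 3h to convert from UTC-3).
Ximena in UTC: 08:45-09:00, 12:00-17:00 (add 3h to convert from UTC-3).
Hiro in UTC: 11:30-17:00.
Kira in UTC: 12:30-16:15, 16:30-17:00 (add 3h to convert from UTC-3).
Jonas in UTC: 09:00-09:15, 09:45-12:00, 12:15-16:15.
Wei ∩ Pablo: 12:45-15:45.
Wei ∩ Pablo ∩ Ximena: 12:45-15:45.
Wei ∩ Pablo ∩ Ximena ∩ Hiro: 12:45-15:45.
Wei ∩ Pablo ∩ Ximena ∩ Hiro ∩ Kira: 12:45-15:45.
Wei ∩ Pablo ∩ Ximena ∩ Hiro ∩ Kira ∩ Jonas: 12:45-15:45.
Those are the intersection windows.
That's a single block of 180 minutes.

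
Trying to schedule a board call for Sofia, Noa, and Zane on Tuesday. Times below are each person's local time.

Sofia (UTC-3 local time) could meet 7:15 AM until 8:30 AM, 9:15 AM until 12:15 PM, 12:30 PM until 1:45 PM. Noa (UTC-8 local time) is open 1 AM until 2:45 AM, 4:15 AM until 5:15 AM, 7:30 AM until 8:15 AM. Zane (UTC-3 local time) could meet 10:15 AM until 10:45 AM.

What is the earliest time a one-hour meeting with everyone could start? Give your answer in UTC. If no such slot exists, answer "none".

none

Sofia in UTC: 10:15-11:30, 12:15-15:15, 15:30-16:45 (add 3h to convert from UTC-3).
Noa in UTC: 09:00-10:45, 12:15-13:15, 15:30-16:15 (add 8h to convert from UTC-8).
Zane in UTC: 13:15-13:45 (add 3h to convert from UTC-3).
Sofia ∩ Noa: 10:15-10:45, 12:15-13:15, 15:30-16:15.
Sofia ∩ Noa ∩ Zane: ∅.
There is no time when everyone is free.
No common window is at least 60 minutes long.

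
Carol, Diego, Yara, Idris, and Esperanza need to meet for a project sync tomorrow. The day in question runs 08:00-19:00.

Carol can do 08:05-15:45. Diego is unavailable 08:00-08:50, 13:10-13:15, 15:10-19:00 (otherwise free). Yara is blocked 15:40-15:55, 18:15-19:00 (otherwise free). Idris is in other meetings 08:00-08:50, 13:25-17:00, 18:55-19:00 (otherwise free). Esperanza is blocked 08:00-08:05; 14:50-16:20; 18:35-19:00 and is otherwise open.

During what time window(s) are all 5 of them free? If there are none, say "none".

08:50-13:10, 13:15-13:25

Carol free: 08:05-15:45.
Diego free: 08:50-13:10, 13:15-15:10 (invert busy blocks within the working day).
Yara free: 08:00-15:40, 15:55-18:15 (invert busy blocks within the working day).
Idris free: 08:50-13:25, 17:00-18:55 (invert busy blocks within the working day).
Esperanza free: 08:05-14:50, 16:20-18:35 (invert busy blocks within the working day).
Carol ∩ Diego: 08:50-13:10, 13:15-15:10.
Carol ∩ Diego ∩ Yara: 08:50-13:10, 13:15-15:10.
Carol ∩ Diego ∩ Yara ∩ Idris: 08:50-13:10, 13:15-13:25.
Carol ∩ Diego ∩ Yara ∩ Idris ∩ Esperanza: 08:50-13:10, 13:15-13:25.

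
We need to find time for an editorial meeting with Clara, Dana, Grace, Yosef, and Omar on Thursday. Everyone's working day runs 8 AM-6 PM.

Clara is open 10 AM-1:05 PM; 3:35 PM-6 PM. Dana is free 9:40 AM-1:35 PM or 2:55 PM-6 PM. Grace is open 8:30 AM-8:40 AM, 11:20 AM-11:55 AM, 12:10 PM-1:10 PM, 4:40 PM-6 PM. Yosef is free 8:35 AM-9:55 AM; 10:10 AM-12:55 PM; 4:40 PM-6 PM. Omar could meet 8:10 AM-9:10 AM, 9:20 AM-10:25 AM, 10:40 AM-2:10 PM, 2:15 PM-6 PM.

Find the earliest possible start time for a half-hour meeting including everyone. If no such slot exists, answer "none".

Clara ∩ Dana: 10:00-13:05, 15:35-18:00.
Clara ∩ Dana ∩ Grace: 11:20-11:55, 12:10-13:05, 16:40-18:00.
Clara ∩ Dana ∩ Grace ∩ Yosef: 11:20-11:55, 12:10-12:55, 16:40-18:00.
Clara ∩ Dana ∩ Grace ∩ Yosef ∩ Omar: 11:20-11:55, 12:10-12:55, 16:40-18:00.
Those are the intersection windows.
The first common window of at least 30 minutes is 11:20-11:55, so the earliest start is 11:20.

11:20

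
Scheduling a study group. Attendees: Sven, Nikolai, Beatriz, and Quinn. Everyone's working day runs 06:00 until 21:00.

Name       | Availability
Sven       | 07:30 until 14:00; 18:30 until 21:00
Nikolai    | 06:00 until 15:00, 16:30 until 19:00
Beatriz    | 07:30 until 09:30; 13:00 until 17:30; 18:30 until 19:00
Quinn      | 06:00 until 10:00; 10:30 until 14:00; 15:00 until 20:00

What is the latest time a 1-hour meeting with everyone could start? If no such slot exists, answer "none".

Sven ∩ Nikolai: 07:30-14:00, 18:30-19:00.
Sven ∩ Nikolai ∩ Beatriz: 07:30-09:30, 13:00-14:00, 18:30-19:00.
Sven ∩ Nikolai ∩ Beatriz ∩ Quinn: 07:30-09:30, 13:00-14:00, 18:30-19:00.
Those are the intersection windows.
The last common window of at least 60 minutes is 13:00-14:00; a 60-minute meeting can start as late as 13:00 and still end by 14:00.

13:00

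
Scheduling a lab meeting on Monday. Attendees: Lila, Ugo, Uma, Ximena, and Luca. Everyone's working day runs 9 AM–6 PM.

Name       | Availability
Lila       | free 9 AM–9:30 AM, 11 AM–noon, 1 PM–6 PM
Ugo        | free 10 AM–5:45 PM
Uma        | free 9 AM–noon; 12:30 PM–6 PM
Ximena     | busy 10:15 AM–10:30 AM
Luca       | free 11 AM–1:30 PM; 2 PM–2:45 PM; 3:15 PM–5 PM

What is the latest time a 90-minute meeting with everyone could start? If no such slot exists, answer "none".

15:30

Lila free: 09:00-09:30, 11:00-12:00, 13:00-18:00.
Ugo free: 10:00-17:45.
Uma free: 09:00-12:00, 12:30-18:00.
Ximena free: 09:00-10:15, 10:30-18:00 (invert busy blocks within the working day).
Luca free: 11:00-13:30, 14:00-14:45, 15:15-17:00.
Lila ∩ Ugo: 11:00-12:00, 13:00-17:45.
Lila ∩ Ugo ∩ Uma: 11:00-12:00, 13:00-17:45.
Lila ∩ Ugo ∩ Uma ∩ Ximena: 11:00-12:00, 13:00-17:45.
Lila ∩ Ugo ∩ Uma ∩ Ximena ∩ Luca: 11:00-12:00, 13:00-13:30, 14:00-14:45, 15:15-17:00.
The last common window of at least 90 minutes is 15:15-17:00; a 90-minute meeting can start as late as 15:30 and still end by 17:00.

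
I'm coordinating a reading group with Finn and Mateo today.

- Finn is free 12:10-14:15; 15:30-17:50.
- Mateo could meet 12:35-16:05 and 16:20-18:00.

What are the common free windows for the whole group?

Finn ∩ Mateo: 12:35-14:15, 15:30-16:05, 16:20-17:50.

12:35-14:15, 15:30-16:05, 16:20-17:50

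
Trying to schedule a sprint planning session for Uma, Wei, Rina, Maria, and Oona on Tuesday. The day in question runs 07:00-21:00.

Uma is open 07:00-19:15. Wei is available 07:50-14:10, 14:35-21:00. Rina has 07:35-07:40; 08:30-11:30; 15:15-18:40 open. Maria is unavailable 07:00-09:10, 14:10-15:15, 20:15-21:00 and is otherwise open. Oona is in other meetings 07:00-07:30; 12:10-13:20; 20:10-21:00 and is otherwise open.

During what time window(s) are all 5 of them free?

Uma free: 07:00-19:15.
Wei free: 07:50-14:10, 14:35-21:00.
Rina free: 07:35-07:40, 08:30-11:30, 15:15-18:40.
Maria free: 09:10-14:10, 15:15-20:15 (invert busy blocks within the working day).
Oona free: 07:30-12:10, 13:20-20:10 (invert busy blocks within the working day).
Uma ∩ Wei: 07:50-14:10, 14:35-19:15.
Uma ∩ Wei ∩ Rina: 08:30-11:30, 15:15-18:40.
Uma ∩ Wei ∩ Rina ∩ Maria: 09:10-11:30, 15:15-18:40.
Uma ∩ Wei ∩ Rina ∩ Maria ∩ Oona: 09:10-11:30, 15:15-18:40.
So the common availability across everyone is 09:10-11:30, 15:15-18:40.

09:10-11:30, 15:15-18:40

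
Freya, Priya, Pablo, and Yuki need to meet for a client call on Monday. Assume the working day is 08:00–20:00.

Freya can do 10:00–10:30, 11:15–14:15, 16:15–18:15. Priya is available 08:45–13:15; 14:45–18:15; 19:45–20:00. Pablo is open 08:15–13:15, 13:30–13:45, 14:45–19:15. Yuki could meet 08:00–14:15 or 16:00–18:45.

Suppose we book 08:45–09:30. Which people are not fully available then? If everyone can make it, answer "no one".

Freya: not fully free for 08:45-09:30. Priya: free for 08:45-09:30. Pablo: free for 08:45-09:30. Yuki: free for 08:45-09:30.

Freya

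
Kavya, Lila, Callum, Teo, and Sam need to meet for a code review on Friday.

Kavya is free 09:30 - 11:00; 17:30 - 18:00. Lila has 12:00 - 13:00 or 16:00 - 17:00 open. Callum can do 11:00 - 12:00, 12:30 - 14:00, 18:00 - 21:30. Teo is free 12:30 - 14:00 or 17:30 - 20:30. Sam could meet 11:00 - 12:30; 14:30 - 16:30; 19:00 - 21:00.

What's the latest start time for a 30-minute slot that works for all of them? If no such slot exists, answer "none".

none

Kavya ∩ Lila: ∅.
Kavya ∩ Lila ∩ Callum: ∅.
Kavya ∩ Lila ∩ Callum ∩ Teo: ∅.
Kavya ∩ Lila ∩ Callum ∩ Teo ∩ Sam: ∅.
There is no time when everyone is free.
No common window is at least 30 minutes long.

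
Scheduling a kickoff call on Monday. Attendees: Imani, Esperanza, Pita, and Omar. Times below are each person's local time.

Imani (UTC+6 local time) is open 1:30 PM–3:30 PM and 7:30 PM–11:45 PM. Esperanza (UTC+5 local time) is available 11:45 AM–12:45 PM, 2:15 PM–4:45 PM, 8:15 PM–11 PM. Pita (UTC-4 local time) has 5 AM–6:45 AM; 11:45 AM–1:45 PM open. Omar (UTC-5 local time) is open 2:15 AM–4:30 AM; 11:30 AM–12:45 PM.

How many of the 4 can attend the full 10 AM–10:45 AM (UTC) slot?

Imani in UTC: 07:30-09:30, 13:30-17:45 (subtract 6h to convert from UTC+6).
Esperanza in UTC: 06:45-07:45, 09:15-11:45, 15:15-18:00 (subtract 5h to convert from UTC+5).
Pita in UTC: 09:00-10:45, 15:45-17:45 (add 4h to convert from UTC-4).
Omar in UTC: 07:15-09:30, 16:30-17:45 (add 5h to convert from UTC-5).
Esperanza and Pita can make the full 10:00-10:45 slot — that's 2.

2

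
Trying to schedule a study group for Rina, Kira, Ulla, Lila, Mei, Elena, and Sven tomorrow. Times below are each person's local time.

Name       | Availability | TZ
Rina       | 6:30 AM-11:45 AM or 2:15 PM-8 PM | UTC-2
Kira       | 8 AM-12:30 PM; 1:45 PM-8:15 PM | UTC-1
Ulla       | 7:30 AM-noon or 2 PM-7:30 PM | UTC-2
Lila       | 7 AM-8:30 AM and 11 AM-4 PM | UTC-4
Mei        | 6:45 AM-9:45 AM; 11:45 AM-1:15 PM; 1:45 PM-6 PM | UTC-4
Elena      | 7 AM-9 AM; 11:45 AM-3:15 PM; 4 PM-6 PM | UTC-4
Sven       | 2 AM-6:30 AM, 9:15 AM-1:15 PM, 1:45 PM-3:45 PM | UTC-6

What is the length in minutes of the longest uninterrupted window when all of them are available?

Rina in UTC: 08:30-13:45, 16:15-22:00 (add 2h to convert from UTC-2).
Kira in UTC: 09:00-13:30, 14:45-21:15 (add 1h to convert from UTC-1).
Ulla in UTC: 09:30-14:00, 16:00-21:30 (add 2h to convert from UTC-2).
Lila in UTC: 11:00-12:30, 15:00-20:00 (add 4h to convert from UTC-4).
Mei in UTC: 10:45-13:45, 15:45-17:15, 17:45-22:00 (add 4h to convert from UTC-4).
Elena in UTC: 11:00-13:00, 15:45-19:15, 20:00-22:00 (add 4h to convert from UTC-4).
Sven in UTC: 08:00-12:30, 15:15-19:15, 19:45-21:45 (add 6h to convert from UTC-6).
Rina ∩ Kira: 09:00-13:30, 16:15-21:15.
Rina ∩ Kira ∩ Ulla: 09:30-13:30, 16:15-21:15.
Rina ∩ Kira ∩ Ulla ∩ Lila: 11:00-12:30, 16:15-20:00.
Rina ∩ Kira ∩ Ulla ∩ Lila ∩ Mei: 11:00-12:30, 16:15-17:15, 17:45-20:00.
Rina ∩ Kira ∩ Ulla ∩ Lila ∩ Mei ∩ Elena: 11:00-12:30, 16:15-17:15, 17:45-19:15.
Rina ∩ Kira ∩ Ulla ∩ Lila ∩ Mei ∩ Elena ∩ Sven: 11:00-12:30, 16:15-17:15, 17:45-19:15.
So the common availability across everyone is 11:00-12:30, 16:15-17:15, 17:45-19:15.
The longest is 11:00-12:30 at 90 minutes.

90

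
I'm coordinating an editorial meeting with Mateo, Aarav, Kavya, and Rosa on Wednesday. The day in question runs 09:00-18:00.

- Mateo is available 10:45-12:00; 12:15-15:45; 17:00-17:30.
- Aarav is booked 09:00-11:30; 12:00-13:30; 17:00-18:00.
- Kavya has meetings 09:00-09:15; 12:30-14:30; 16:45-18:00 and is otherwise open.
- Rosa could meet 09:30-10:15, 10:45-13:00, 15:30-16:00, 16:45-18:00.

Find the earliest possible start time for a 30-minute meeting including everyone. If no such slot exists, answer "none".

Mateo free: 10:45-12:00, 12:15-15:45, 17:00-17:30.
Aarav free: 11:30-12:00, 13:30-17:00 (invert busy blocks within the working day).
Kavya free: 09:15-12:30, 14:30-16:45 (invert busy blocks within the working day).
Rosa free: 09:30-10:15, 10:45-13:00, 15:30-16:00, 16:45-18:00.
Mateo ∩ Aarav: 11:30-12:00, 13:30-15:45.
Mateo ∩ Aarav ∩ Kavya: 11:30-12:00, 14:30-15:45.
Mateo ∩ Aarav ∩ Kavya ∩ Rosa: 11:30-12:00, 15:30-15:45.
Those are the intersection windows.
The first common window of at least 30 minutes is 11:30-12:00, so the earliest start is 11:30.

11:30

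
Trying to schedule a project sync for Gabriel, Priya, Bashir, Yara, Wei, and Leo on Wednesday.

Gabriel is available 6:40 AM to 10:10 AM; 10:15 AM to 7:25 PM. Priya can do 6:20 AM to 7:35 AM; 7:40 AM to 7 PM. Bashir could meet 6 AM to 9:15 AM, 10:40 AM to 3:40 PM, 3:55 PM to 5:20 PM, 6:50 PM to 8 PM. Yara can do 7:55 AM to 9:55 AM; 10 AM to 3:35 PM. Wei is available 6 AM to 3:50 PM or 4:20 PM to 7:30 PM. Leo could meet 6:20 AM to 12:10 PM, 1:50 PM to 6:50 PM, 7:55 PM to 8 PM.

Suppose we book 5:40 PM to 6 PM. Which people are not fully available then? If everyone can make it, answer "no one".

Gabriel: free for 17:40-18:00. Priya: free for 17:40-18:00. Bashir: not fully free for 17:40-18:00. Yara: not fully free for 17:40-18:00. Wei: free for 17:40-18:00. Leo: free for 17:40-18:00.

Bashir, Yara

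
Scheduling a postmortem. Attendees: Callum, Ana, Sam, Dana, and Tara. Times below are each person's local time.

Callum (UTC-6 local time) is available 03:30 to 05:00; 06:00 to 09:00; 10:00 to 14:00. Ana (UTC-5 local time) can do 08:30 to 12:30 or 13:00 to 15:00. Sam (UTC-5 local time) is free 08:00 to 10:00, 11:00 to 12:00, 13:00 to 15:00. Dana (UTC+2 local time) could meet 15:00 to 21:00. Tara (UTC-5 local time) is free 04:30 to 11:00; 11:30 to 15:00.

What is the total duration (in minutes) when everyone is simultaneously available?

180

Callum in UTC: 09:30-11:00, 12:00-15:00, 16:00-20:00 (add 6h to convert from UTC-6).
Ana in UTC: 13:30-17:30, 18:00-20:00 (add 5h to convert from UTC-5).
Sam in UTC: 13:00-15:00, 16:00-17:00, 18:00-20:00 (add 5h to convert from UTC-5).
Dana in UTC: 13:00-19:00 (subtract 2h to convert from UTC+2).
Tara in UTC: 09:30-16:00, 16:30-20:00 (add 5h to convert from UTC-5).
Callum ∩ Ana: 13:30-15:00, 16:00-17:30, 18:00-20:00.
Callum ∩ Ana ∩ Sam: 13:30-15:00, 16:00-17:00, 18:00-20:00.
Callum ∩ Ana ∩ Sam ∩ Dana: 13:30-15:00, 16:00-17:00, 18:00-19:00.
Callum ∩ Ana ∩ Sam ∩ Dana ∩ Tara: 13:30-15:00, 16:30-17:00, 18:00-19:00.
Summing the common windows: 90 + 30 + 60 = 180 minutes.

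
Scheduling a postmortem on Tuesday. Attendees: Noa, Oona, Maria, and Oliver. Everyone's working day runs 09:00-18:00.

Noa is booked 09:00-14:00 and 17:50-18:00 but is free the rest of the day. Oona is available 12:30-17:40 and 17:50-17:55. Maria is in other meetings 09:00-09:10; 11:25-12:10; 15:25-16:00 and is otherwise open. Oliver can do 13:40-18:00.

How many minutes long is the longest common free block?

100

Noa free: 14:00-17:50 (invert busy blocks within the working day).
Oona free: 12:30-17:40, 17:50-17:55.
Maria free: 09:10-11:25, 12:10-15:25, 16:00-18:00 (invert busy blocks within the working day).
Oliver free: 13:40-18:00.
Noa ∩ Oona: 14:00-17:40.
Noa ∩ Oona ∩ Maria: 14:00-15:25, 16:00-17:40.
Noa ∩ Oona ∩ Maria ∩ Oliver: 14:00-15:25, 16:00-17:40.
So the common availability across everyone is 14:00-15:25, 16:00-17:40.
The longest is 16:00-17:40 at 100 minutes.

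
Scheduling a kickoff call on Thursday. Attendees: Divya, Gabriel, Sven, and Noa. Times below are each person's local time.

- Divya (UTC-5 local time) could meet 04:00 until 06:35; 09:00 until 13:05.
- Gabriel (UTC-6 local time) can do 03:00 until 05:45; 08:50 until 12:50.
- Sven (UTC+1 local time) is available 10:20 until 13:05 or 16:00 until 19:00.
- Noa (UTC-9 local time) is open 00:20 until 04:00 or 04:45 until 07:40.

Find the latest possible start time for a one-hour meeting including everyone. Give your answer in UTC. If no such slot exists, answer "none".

15:40

Divya in UTC: 09:00-11:35, 14:00-18:05 (add 5h to convert from UTC-5).
Gabriel in UTC: 09:00-11:45, 14:50-18:50 (add 6h to convert from UTC-6).
Sven in UTC: 09:20-12:05, 15:00-18:00 (subtract 1h to convert from UTC+1).
Noa in UTC: 09:20-13:00, 13:45-16:40 (add 9h to convert from UTC-9).
Divya ∩ Gabriel: 09:00-11:35, 14:50-18:05.
Divya ∩ Gabriel ∩ Sven: 09:20-11:35, 15:00-18:00.
Divya ∩ Gabriel ∩ Sven ∩ Noa: 09:20-11:35, 15:00-16:40.
The last common window of at least 60 minutes is 15:00-16:40; a 60-minute meeting can start as late as 15:40 and still end by 16:40.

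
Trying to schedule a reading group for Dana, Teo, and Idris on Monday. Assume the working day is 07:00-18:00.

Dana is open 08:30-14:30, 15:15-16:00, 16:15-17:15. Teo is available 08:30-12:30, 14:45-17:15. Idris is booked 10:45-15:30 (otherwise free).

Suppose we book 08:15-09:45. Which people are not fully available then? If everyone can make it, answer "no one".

Dana free: 08:30-14:30, 15:15-16:00, 16:15-17:15.
Teo free: 08:30-12:30, 14:45-17:15.
Idris free: 07:00-10:45, 15:30-18:00 (invert busy blocks within the working day).
Dana: not fully free for 08:15-09:45. Teo: not fully free for 08:15-09:45. Idris: free for 08:15-09:45.

Dana, Teo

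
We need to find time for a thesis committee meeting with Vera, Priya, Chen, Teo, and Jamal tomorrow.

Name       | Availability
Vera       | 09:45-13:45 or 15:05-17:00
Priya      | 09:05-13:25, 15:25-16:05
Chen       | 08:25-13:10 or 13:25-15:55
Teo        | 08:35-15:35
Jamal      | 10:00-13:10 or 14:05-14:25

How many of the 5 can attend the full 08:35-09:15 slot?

2

Chen and Teo can make the full 08:35-09:15 slot — that's 2.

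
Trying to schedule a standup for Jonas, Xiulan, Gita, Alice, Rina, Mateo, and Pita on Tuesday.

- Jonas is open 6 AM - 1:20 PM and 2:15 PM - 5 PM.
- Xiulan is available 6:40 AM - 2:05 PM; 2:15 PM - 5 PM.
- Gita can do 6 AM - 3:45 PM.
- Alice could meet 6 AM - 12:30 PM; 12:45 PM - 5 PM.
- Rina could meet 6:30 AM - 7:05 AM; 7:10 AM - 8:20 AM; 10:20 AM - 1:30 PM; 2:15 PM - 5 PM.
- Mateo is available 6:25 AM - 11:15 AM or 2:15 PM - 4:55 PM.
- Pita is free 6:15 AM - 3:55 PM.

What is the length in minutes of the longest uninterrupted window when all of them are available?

90

Jonas ∩ Xiulan: 06:40-13:20, 14:15-17:00.
Jonas ∩ Xiulan ∩ Gita: 06:40-13:20, 14:15-15:45.
Jonas ∩ Xiulan ∩ Gita ∩ Alice: 06:40-12:30, 12:45-13:20, 14:15-15:45.
Jonas ∩ Xiulan ∩ Gita ∩ Alice ∩ Rina: 06:40-07:05, 07:10-08:20, 10:20-12:30, 12:45-13:20, 14:15-15:45.
Jonas ∩ Xiulan ∩ Gita ∩ Alice ∩ Rina ∩ Mateo: 06:40-07:05, 07:10-08:20, 10:20-11:15, 14:15-15:45.
Jonas ∩ Xiulan ∩ Gita ∩ Alice ∩ Rina ∩ Mateo ∩ Pita: 06:40-07:05, 07:10-08:20, 10:20-11:15, 14:15-15:45.
The longest is 14:15-15:45 at 90 minutes.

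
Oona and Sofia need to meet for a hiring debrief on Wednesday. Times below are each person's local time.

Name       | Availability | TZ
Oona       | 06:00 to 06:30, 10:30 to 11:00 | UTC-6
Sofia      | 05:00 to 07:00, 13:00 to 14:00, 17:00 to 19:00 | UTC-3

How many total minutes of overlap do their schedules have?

Oona in UTC: 12:00-12:30, 16:30-17:00 (add 6h to convert from UTC-6).
Sofia in UTC: 08:00-10:00, 16:00-17:00, 20:00-22:00 (add 3h to convert from UTC-3).
Oona ∩ Sofia: 16:30-17:00.
Those are the intersection windows.
That's a single block of 30 minutes.

30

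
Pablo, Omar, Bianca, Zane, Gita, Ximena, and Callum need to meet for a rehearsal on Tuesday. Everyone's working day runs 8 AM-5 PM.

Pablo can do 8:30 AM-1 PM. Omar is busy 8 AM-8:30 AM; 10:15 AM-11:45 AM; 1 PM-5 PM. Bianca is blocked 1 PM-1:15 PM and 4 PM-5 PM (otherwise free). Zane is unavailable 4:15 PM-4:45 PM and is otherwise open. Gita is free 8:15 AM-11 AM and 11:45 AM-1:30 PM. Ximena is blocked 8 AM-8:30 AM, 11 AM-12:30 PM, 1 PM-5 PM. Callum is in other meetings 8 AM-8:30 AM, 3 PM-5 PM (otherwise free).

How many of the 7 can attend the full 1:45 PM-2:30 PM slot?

3

Pablo free: 08:30-13:00.
Omar free: 08:30-10:15, 11:45-13:00 (invert busy blocks within the working day).
Bianca free: 08:00-13:00, 13:15-16:00 (invert busy blocks within the working day).
Zane free: 08:00-16:15, 16:45-17:00 (invert busy blocks within the working day).
Gita free: 08:15-11:00, 11:45-13:30.
Ximena free: 08:30-11:00, 12:30-13:00 (invert busy blocks within the working day).
Callum free: 08:30-15:00 (invert busy blocks within the working day).
Bianca, Zane, and Callum can make the full 13:45-14:30 slot — that's 3.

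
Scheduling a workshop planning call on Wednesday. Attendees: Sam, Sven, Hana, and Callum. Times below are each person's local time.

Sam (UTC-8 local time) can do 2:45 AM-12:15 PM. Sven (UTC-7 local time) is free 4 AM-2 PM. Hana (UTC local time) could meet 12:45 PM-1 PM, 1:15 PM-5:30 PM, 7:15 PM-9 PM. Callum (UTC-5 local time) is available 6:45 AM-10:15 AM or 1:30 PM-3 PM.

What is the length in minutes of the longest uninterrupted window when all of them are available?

Sam in UTC: 10:45-20:15 (add 8h to convert from UTC-8).
Sven in UTC: 11:00-21:00 (add 7h to convert from UTC-7).
Hana in UTC: 12:45-13:00, 13:15-17:30, 19:15-21:00.
Callum in UTC: 11:45-15:15, 18:30-20:00 (add 5h to convert from UTC-5).
Sam ∩ Sven: 11:00-20:15.
Sam ∩ Sven ∩ Hana: 12:45-13:00, 13:15-17:30, 19:15-20:15.
Sam ∩ Sven ∩ Hana ∩ Callum: 12:45-13:00, 13:15-15:15, 19:15-20:00.
Those are the intersection windows.
The longest is 13:15-15:15 at 120 minutes.

120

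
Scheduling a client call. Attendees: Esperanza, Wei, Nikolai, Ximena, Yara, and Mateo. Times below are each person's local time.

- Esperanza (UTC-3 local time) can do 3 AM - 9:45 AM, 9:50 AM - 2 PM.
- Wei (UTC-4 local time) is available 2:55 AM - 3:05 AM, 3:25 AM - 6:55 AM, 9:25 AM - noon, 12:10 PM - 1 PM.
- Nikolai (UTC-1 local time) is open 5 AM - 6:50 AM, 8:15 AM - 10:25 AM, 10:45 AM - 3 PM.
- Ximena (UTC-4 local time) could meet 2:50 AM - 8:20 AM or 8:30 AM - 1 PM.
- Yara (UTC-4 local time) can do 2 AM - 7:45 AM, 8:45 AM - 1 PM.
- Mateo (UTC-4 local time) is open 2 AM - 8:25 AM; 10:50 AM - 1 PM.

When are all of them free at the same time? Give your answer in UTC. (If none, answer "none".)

Esperanza in UTC: 06:00-12:45, 12:50-17:00 (add 3h to convert from UTC-3).
Wei in UTC: 06:55-07:05, 07:25-10:55, 13:25-16:00, 16:10-17:00 (add 4h to convert from UTC-4).
Nikolai in UTC: 06:00-07:50, 09:15-11:25, 11:45-16:00 (add 1h to convert from UTC-1).
Ximena in UTC: 06:50-12:20, 12:30-17:00 (add 4h to convert from UTC-4).
Yara in UTC: 06:00-11:45, 12:45-17:00 (add 4h to convert from UTC-4).
Mateo in UTC: 06:00-12:25, 14:50-17:00 (add 4h to convert from UTC-4).
Esperanza ∩ Wei: 06:55-07:05, 07:25-10:55, 13:25-16:00, 16:10-17:00.
Esperanza ∩ Wei ∩ Nikolai: 06:55-07:05, 07:25-07:50, 09:15-10:55, 13:25-16:00.
Esperanza ∩ Wei ∩ Nikolai ∩ Ximena: 06:55-07:05, 07:25-07:50, 09:15-10:55, 13:25-16:00.
Esperanza ∩ Wei ∩ Nikolai ∩ Ximena ∩ Yara: 06:55-07:05, 07:25-07:50, 09:15-10:55, 13:25-16:00.
Esperanza ∩ Wei ∩ Nikolai ∩ Ximena ∩ Yara ∩ Mateo: 06:55-07:05, 07:25-07:50, 09:15-10:55, 14:50-16:00.
Those are the intersection windows.

06:55-07:05, 07:25-07:50, 09:15-10:55, 14:50-16:00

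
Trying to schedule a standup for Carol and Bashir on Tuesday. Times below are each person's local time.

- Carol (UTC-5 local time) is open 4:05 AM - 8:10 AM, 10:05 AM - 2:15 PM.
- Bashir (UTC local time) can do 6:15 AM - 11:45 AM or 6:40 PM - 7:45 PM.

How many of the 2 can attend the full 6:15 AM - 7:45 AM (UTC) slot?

Carol in UTC: 09:05-13:10, 15:05-19:15 (add 5h to convert from UTC-5).
Bashir in UTC: 06:15-11:45, 18:40-19:45.
Bashir can make the full 06:15-07:45 slot — that's 1.

1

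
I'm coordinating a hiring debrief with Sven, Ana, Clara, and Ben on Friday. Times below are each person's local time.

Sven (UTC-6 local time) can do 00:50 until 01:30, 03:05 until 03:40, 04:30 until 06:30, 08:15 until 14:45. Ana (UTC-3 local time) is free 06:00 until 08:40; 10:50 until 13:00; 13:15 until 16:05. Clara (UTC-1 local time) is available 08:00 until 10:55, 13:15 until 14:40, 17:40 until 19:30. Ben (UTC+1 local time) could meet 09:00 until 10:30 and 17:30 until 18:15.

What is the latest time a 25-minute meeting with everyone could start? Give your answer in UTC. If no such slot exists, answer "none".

09:05

Sven in UTC: 06:50-07:30, 09:05-09:40, 10:30-12:30, 14:15-20:45 (add 6h to convert from UTC-6).
Ana in UTC: 09:00-11:40, 13:50-16:00, 16:15-19:05 (add 3h to convert from UTC-3).
Clara in UTC: 09:00-11:55, 14:15-15:40, 18:40-20:30 (add 1h to convert from UTC-1).
Ben in UTC: 08:00-09:30, 16:30-17:15 (subtract 1h to convert from UTC+1).
Sven ∩ Ana: 09:05-09:40, 10:30-11:40, 14:15-16:00, 16:15-19:05.
Sven ∩ Ana ∩ Clara: 09:05-09:40, 10:30-11:40, 14:15-15:40, 18:40-19:05.
Sven ∩ Ana ∩ Clara ∩ Ben: 09:05-09:30.
The last common window of at least 25 minutes is 09:05-09:30; a 25-minute meeting can start as late as 09:05 and still end by 09:30.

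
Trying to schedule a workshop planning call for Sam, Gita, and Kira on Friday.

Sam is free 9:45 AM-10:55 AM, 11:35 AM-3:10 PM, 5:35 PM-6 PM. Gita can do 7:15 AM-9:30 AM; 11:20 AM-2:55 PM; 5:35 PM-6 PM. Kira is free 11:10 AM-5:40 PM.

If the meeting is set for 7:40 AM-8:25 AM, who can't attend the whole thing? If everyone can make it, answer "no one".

Kira, Sam

Sam: not fully free for 07:40-08:25. Gita: free for 07:40-08:25. Kira: not fully free for 07:40-08:25.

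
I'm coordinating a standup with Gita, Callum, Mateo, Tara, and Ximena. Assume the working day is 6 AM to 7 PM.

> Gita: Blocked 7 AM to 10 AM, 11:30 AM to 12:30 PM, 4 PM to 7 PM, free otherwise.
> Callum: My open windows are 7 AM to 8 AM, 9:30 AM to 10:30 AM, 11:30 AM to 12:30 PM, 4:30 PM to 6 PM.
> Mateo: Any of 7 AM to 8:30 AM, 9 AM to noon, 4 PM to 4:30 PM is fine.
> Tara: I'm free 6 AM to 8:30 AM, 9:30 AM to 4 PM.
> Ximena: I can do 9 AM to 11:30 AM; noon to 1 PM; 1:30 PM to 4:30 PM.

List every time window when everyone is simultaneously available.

Gita free: 06:00-07:00, 10:00-11:30, 12:30-16:00 (invert busy blocks within the working day).
Callum free: 07:00-08:00, 09:30-10:30, 11:30-12:30, 16:30-18:00.
Mateo free: 07:00-08:30, 09:00-12:00, 16:00-16:30.
Tara free: 06:00-08:30, 09:30-16:00.
Ximena free: 09:00-11:30, 12:00-13:00, 13:30-16:30.
Gita ∩ Callum: 10:00-10:30.
Gita ∩ Callum ∩ Mateo: 10:00-10:30.
Gita ∩ Callum ∩ Mateo ∩ Tara: 10:00-10:30.
Gita ∩ Callum ∩ Mateo ∩ Tara ∩ Ximena: 10:00-10:30.

10:00-10:30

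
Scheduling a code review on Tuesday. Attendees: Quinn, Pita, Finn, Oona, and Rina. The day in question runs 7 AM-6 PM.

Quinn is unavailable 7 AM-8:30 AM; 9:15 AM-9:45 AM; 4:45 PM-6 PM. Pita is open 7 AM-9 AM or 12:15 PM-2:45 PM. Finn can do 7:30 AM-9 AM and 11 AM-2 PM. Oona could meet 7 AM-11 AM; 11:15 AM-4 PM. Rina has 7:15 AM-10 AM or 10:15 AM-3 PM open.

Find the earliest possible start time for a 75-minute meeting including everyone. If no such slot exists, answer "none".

Quinn free: 08:30-09:15, 09:45-16:45 (invert busy blocks within the working day).
Pita free: 07:00-09:00, 12:15-14:45.
Finn free: 07:30-09:00, 11:00-14:00.
Oona free: 07:00-11:00, 11:15-16:00.
Rina free: 07:15-10:00, 10:15-15:00.
Quinn ∩ Pita: 08:30-09:00, 12:15-14:45.
Quinn ∩ Pita ∩ Finn: 08:30-09:00, 12:15-14:00.
Quinn ∩ Pita ∩ Finn ∩ Oona: 08:30-09:00, 12:15-14:00.
Quinn ∩ Pita ∩ Finn ∩ Oona ∩ Rina: 08:30-09:00, 12:15-14:00.
Those are the intersection windows.
The first common window of at least 75 minutes is 12:15-14:00, so the earliest start is 12:15.

12:15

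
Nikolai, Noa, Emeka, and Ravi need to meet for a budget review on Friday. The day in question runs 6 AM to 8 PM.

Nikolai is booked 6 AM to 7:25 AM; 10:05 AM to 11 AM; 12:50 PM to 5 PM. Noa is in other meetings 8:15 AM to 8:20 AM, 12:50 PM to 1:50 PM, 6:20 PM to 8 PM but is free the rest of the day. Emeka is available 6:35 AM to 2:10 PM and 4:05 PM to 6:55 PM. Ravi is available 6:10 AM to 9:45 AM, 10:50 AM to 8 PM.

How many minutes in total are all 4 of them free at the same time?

Nikolai free: 07:25-10:05, 11:00-12:50, 17:00-20:00 (invert busy blocks within the working day).
Noa free: 06:00-08:15, 08:20-12:50, 13:50-18:20 (invert busy blocks within the working day).
Emeka free: 06:35-14:10, 16:05-18:55.
Ravi free: 06:10-09:45, 10:50-20:00.
Nikolai ∩ Noa: 07:25-08:15, 08:20-10:05, 11:00-12:50, 17:00-18:20.
Nikolai ∩ Noa ∩ Emeka: 07:25-08:15, 08:20-10:05, 11:00-12:50, 17:00-18:20.
Nikolai ∩ Noa ∩ Emeka ∩ Ravi: 07:25-08:15, 08:20-09:45, 11:00-12:50, 17:00-18:20.
Summing the common windows: 50 + 85 + 110 + 80 = 325 minutes.

325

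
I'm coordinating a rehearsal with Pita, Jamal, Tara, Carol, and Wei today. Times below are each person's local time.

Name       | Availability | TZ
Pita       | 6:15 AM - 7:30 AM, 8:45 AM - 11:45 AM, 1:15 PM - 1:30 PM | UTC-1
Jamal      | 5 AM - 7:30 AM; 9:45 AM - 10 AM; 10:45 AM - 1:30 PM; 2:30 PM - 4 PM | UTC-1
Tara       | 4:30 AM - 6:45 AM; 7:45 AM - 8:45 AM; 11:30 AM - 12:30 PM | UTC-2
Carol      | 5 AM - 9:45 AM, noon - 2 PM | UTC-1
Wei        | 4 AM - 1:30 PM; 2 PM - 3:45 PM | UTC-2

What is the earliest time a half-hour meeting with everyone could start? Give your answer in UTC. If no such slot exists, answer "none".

Pita in UTC: 07:15-08:30, 09:45-12:45, 14:15-14:30 (add 1h to convert from UTC-1).
Jamal in UTC: 06:00-08:30, 10:45-11:00, 11:45-14:30, 15:30-17:00 (add 1h to convert from UTC-1).
Tara in UTC: 06:30-08:45, 09:45-10:45, 13:30-14:30 (add 2h to convert from UTC-2).
Carol in UTC: 06:00-10:45, 13:00-15:00 (add 1h to convert from UTC-1).
Wei in UTC: 06:00-15:30, 16:00-17:45 (add 2h to convert from UTC-2).
Pita ∩ Jamal: 07:15-08:30, 10:45-11:00, 11:45-12:45, 14:15-14:30.
Pita ∩ Jamal ∩ Tara: 07:15-08:30, 14:15-14:30.
Pita ∩ Jamal ∩ Tara ∩ Carol: 07:15-08:30, 14:15-14:30.
Pita ∩ Jamal ∩ Tara ∩ Carol ∩ Wei: 07:15-08:30, 14:15-14:30.
The first common window of at least 30 minutes is 07:15-08:30, so the earliest start is 07:15.

07:15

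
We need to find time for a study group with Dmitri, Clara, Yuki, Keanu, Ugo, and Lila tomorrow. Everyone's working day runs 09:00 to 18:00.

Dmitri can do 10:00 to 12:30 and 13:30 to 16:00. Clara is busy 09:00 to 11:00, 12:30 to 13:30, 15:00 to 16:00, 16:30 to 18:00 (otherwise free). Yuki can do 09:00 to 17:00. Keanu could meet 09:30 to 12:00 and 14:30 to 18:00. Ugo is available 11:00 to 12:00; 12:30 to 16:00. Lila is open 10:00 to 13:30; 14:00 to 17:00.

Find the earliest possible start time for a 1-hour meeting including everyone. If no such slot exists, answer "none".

Dmitri free: 10:00-12:30, 13:30-16:00.
Clara free: 11:00-12:30, 13:30-15:00, 16:00-16:30 (invert busy blocks within the working day).
Yuki free: 09:00-17:00.
Keanu free: 09:30-12:00, 14:30-18:00.
Ugo free: 11:00-12:00, 12:30-16:00.
Lila free: 10:00-13:30, 14:00-17:00.
Dmitri ∩ Clara: 11:00-12:30, 13:30-15:00.
Dmitri ∩ Clara ∩ Yuki: 11:00-12:30, 13:30-15:00.
Dmitri ∩ Clara ∩ Yuki ∩ Keanu: 11:00-12:00, 14:30-15:00.
Dmitri ∩ Clara ∩ Yuki ∩ Keanu ∩ Ugo: 11:00-12:00, 14:30-15:00.
Dmitri ∩ Clara ∩ Yuki ∩ Keanu ∩ Ugo ∩ Lila: 11:00-12:00, 14:30-15:00.
Those are the intersection windows.
The first common window of at least 60 minutes is 11:00-12:00, so the earliest start is 11:00.

11:00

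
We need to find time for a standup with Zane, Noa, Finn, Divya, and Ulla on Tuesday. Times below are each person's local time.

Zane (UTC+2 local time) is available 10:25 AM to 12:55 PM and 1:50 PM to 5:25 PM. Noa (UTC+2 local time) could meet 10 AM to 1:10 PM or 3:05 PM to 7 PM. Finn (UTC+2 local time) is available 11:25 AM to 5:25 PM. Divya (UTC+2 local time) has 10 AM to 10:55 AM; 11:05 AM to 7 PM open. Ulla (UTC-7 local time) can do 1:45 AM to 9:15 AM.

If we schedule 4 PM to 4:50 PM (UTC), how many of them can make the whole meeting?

2

Zane in UTC: 08:25-10:55, 11:50-15:25 (subtract 2h to convert from UTC+2).
Noa in UTC: 08:00-11:10, 13:05-17:00 (subtract 2h to convert from UTC+2).
Finn in UTC: 09:25-15:25 (subtract 2h to convert from UTC+2).
Divya in UTC: 08:00-08:55, 09:05-17:00 (subtract 2h to convert from UTC+2).
Ulla in UTC: 08:45-16:15 (add 7h to convert from UTC-7).
Noa and Divya can make the full 16:00-16:50 slot — that's 2.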